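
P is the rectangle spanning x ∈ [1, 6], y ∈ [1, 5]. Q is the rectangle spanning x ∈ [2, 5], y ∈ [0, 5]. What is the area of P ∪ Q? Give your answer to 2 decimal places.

By inclusion–exclusion:
Individual areas: |P| = 20, |Q| = 15.
|P∩Q|: x∈[2,5], y∈[1,5] → 3·4 = 12.
|P ∪ Q| = 35 − 12 = 23.00.

23.00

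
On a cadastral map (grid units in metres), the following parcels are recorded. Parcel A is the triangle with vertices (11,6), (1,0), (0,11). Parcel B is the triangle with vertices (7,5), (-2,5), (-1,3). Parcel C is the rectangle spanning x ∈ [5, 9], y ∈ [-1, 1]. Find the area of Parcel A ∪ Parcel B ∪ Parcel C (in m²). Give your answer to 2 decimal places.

By inclusion–exclusion:
Individual areas: |Parcel A| = 58, |Parcel B| = 9, |Parcel C| = 8.
|Parcel A∩Parcel B| = 5.0919.
|Parcel A∩Parcel C| = 0.
|Parcel B∩Parcel C| = 0.
|Parcel A∩Parcel B∩Parcel C| = 0.
|Parcel A ∪ Parcel B ∪ Parcel C| = 75 − 5.0919 + 0 = 69.91.

69.91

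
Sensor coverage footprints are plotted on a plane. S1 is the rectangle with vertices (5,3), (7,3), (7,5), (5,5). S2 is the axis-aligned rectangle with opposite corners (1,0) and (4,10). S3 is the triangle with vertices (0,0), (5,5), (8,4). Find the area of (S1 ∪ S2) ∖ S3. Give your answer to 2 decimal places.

27.17

|S1 ∪ S2| = 34.
|(S1 ∪ S2) ∩ S3| = 6.8333.
|(S1 ∪ S2) ∖ S3| = 34 − 6.8333 = 27.17.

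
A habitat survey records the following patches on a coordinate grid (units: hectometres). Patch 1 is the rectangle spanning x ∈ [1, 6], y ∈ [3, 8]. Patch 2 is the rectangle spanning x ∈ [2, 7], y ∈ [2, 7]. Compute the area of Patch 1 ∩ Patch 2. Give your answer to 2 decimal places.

16.00

|Patch 1∩Patch 2|: x∈[2,6], y∈[3,7] → 4·4 = 16.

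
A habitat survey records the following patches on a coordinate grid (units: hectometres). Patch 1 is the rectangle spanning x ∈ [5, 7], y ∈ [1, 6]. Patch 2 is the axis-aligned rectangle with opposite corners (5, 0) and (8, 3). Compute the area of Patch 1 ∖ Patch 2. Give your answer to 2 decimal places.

|Patch 1∩Patch 2|: x∈[5,7], y∈[1,3] → 2·2 = 4.
|Patch 1| = 10.
|Patch 1 ∖ Patch 2| = |Patch 1| − |Patch 1∩Patch 2| = 10 − 4 = 6.00.

6.00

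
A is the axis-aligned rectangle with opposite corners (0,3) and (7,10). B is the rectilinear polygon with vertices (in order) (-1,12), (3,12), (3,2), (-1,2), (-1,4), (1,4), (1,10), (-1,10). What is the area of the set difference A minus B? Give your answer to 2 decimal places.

34.00

|A| = 49, |A∩B| = 15.
|A ∖ B| = |A| − |A∩B| = 49 − 15 = 34.00.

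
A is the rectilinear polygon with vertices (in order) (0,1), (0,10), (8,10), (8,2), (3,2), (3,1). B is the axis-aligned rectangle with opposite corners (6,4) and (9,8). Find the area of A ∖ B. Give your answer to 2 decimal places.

59.00

|A| = 67, |A∩B| = 8.
|A ∖ B| = |A| − |A∩B| = 67 − 8 = 59.00.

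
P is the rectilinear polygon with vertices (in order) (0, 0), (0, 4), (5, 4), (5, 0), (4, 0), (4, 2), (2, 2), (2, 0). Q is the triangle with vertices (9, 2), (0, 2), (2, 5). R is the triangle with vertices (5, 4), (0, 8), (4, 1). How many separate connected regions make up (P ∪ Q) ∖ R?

2

(P ∪ Q) ∖ R splits into 2 disjoint pieces (area 10.0806, area 5.9286).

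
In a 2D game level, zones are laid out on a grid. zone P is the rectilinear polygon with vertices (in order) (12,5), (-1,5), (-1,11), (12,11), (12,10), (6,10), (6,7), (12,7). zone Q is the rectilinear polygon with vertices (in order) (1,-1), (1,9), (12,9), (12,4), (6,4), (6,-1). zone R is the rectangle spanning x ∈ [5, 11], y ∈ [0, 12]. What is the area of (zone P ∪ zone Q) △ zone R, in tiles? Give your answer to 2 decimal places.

|zone P ∪ zone Q| = 108.
|(zone P ∪ zone Q) ∩ zone R| = 41.
|(zone P ∪ zone Q) △ zone R| = 108 + 72 − 82 = 98.00.

98.00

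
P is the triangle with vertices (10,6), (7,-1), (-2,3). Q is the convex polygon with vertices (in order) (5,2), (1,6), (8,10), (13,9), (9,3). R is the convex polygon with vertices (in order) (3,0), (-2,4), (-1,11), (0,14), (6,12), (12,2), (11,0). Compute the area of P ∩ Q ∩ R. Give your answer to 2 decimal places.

14.90

The intersection is the polygon with vertices (5,2), (2.8,4.2), (9.652,5.913), (9.833,5.611), (8.68,2.92).
By the shoelace formula its area is 14.90.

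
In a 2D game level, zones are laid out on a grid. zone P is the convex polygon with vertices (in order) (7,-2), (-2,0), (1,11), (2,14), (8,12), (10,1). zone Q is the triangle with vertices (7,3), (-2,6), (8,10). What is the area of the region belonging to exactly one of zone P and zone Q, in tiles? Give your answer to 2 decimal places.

99.52

|zone P| = 130.5, |zone Q| = 33, |zone P∩zone Q| = 31.9898.
|zone P △ zone Q| = |zone P| + |zone Q| − 2·|zone P∩zone Q| = 130.5 + 33 − 63.9796 = 99.52.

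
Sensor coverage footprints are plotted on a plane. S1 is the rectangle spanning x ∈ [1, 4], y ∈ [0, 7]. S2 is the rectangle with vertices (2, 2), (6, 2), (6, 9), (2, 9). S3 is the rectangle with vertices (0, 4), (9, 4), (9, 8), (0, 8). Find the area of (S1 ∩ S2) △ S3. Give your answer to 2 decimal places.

|S1 ∩ S2| = 10.
|(S1 ∩ S2) ∩ S3| = 6.
|(S1 ∩ S2) △ S3| = 10 + 36 − 12 = 34.00.

34.00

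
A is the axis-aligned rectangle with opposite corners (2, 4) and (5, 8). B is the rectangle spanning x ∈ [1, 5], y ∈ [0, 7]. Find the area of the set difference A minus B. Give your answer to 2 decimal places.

|A∩B|: x∈[2,5], y∈[4,7] → 3·3 = 9.
|A| = 12.
|A ∖ B| = |A| − |A∩B| = 12 − 9 = 3.00.

3.00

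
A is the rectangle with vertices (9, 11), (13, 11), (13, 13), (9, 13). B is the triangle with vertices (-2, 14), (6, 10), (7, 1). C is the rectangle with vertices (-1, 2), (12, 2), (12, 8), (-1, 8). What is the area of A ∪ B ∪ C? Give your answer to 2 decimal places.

106.05

By inclusion–exclusion:
Individual areas: |A| = 8, |B| = 34, |C| = 78.
|A∩B| = 0.
|A∩C| = 0 (no overlap).
|B∩C| = 13.9487.
|A∩B∩C| = 0.
|A ∪ B ∪ C| = 120 − 13.9487 + 0 = 106.05.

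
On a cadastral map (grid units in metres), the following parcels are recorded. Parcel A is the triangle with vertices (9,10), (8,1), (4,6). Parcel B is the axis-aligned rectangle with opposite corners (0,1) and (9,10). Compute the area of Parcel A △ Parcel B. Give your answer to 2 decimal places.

60.50

|Parcel A| = 20.5, |Parcel B| = 81, |Parcel A∩Parcel B| = 20.5.
|Parcel A △ Parcel B| = |Parcel A| + |Parcel B| − 2·|Parcel A∩Parcel B| = 20.5 + 81 − 41 = 60.50.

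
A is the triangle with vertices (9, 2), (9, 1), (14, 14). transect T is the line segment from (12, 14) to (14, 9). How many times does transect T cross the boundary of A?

2

The segment meets the boundary at (13.02,11.451), (12.98,11.551).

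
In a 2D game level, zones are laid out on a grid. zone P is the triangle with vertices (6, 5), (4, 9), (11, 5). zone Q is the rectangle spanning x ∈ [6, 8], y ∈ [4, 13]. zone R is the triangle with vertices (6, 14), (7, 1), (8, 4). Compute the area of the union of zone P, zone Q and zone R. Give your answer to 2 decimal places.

By inclusion–exclusion:
Individual areas: |zone P| = 10, |zone Q| = 18, |zone R| = 8.
|zone P∩zone Q| = 4.5714.
|zone P∩zone R| = 2.2423.
|zone Q∩zone R| = 6.0923.
|zone P∩zone Q∩zone R| = 2.2423.
|zone P ∪ zone Q ∪ zone R| = 36 − 12.906 + 2.2423 = 25.34.

25.34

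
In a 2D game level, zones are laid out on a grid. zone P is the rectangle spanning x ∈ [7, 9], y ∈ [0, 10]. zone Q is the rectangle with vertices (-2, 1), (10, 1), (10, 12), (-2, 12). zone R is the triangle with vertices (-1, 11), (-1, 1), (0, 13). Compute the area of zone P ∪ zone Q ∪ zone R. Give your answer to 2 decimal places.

134.21

By inclusion–exclusion:
Individual areas: |zone P| = 20, |zone Q| = 132, |zone R| = 5.
|zone P∩zone Q|: x∈[7,9], y∈[1,10] → 2·9 = 18.
|zone P∩zone R| = 0.
|zone Q∩zone R| = 4.7917.
|zone P∩zone Q∩zone R| = 0.
|zone P ∪ zone Q ∪ zone R| = 157 − 22.7917 + 0 = 134.21.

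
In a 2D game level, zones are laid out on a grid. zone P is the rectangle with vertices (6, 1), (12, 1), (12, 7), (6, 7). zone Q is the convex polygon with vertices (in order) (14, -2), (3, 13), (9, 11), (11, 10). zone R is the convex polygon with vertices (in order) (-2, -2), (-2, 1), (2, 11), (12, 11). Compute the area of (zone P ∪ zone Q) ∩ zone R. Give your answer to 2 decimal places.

15.52

The region (zone P ∪ zone Q) ∩ zone R is the polygon with vertices (6,7), (7.4,7), (4.467,11), (9,11), (10.95,10.025), (6,5.429).
By the shoelace formula its area is 15.52.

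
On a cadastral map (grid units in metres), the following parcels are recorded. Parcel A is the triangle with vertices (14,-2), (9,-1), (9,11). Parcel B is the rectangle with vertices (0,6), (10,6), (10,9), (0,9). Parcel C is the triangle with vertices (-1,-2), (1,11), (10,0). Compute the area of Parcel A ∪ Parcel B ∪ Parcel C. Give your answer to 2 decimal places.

115.66

By inclusion–exclusion:
Individual areas: |Parcel A| = 30, |Parcel B| = 30, |Parcel C| = 69.5.
|Parcel A∩Parcel B| = 2.9308.
|Parcel A∩Parcel C| = 0.702.
|Parcel B∩Parcel C| = 10.2063.
|Parcel A∩Parcel B∩Parcel C| = 0.
|Parcel A ∪ Parcel B ∪ Parcel C| = 129.5 − 13.8391 + 0 = 115.66.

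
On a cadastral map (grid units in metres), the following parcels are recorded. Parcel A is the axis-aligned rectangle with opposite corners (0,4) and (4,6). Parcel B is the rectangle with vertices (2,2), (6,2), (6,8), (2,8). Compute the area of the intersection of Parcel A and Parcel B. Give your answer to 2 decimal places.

4.00

|Parcel A∩Parcel B|: x∈[2,4], y∈[4,6] → 2·2 = 4.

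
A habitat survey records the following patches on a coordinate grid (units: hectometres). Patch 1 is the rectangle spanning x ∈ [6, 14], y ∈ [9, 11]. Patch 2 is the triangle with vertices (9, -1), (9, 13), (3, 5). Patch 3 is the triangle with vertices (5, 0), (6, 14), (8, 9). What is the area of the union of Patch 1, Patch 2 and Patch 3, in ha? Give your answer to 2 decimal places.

By inclusion–exclusion:
Individual areas: |Patch 1| = 16, |Patch 2| = 42, |Patch 3| = 16.5.
|Patch 1∩Patch 2| = 4.5.
|Patch 1∩Patch 3| = 3.2.
|Patch 2∩Patch 3| = 11.4273.
|Patch 1∩Patch 2∩Patch 3| = 1.7391.
|Patch 1 ∪ Patch 2 ∪ Patch 3| = 74.5 − 19.1273 + 1.7391 = 57.11.

57.11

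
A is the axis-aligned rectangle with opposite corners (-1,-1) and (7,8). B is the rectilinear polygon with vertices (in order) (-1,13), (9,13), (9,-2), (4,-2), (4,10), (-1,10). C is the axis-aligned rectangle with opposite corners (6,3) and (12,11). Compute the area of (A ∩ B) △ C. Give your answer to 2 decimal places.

65.00

|A ∩ B| = 27.
|(A ∩ B) ∩ C| = 5.
|(A ∩ B) △ C| = 27 + 48 − 10 = 65.00.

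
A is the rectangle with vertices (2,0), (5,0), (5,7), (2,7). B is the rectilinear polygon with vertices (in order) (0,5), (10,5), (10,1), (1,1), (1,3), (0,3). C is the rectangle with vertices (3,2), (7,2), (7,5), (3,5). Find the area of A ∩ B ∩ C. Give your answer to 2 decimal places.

6.00

The intersection is the polygon with vertices (5,5), (5,2), (3,2), (3,5).
By the shoelace formula its area is 6.00.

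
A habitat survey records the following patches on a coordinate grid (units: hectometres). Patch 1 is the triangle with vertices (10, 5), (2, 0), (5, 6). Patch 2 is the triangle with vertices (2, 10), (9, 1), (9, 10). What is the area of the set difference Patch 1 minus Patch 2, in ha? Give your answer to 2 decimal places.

11.36

|Patch 1| = 16.5, |Patch 1∩Patch 2| = 5.143.
|Patch 1 ∖ Patch 2| = |Patch 1| − |Patch 1∩Patch 2| = 16.5 − 5.143 = 11.36.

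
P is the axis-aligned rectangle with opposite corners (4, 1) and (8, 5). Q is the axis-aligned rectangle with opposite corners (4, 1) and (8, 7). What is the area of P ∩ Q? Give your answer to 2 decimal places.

|P∩Q|: x∈[4,8], y∈[1,5] → 4·4 = 16.

16.00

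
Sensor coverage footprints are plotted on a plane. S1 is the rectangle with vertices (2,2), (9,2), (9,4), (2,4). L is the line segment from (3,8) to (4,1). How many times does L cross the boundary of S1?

The segment meets the boundary at (3.857,2), (3.571,4).

2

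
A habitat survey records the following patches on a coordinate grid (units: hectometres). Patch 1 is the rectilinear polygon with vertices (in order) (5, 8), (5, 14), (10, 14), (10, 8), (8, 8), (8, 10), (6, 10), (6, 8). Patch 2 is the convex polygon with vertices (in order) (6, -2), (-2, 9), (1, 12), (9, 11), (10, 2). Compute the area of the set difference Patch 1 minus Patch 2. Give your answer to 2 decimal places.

16.50

|Patch 1| = 26, |Patch 1∩Patch 2| = 9.5.
|Patch 1 ∖ Patch 2| = |Patch 1| − |Patch 1∩Patch 2| = 26 − 9.5 = 16.50.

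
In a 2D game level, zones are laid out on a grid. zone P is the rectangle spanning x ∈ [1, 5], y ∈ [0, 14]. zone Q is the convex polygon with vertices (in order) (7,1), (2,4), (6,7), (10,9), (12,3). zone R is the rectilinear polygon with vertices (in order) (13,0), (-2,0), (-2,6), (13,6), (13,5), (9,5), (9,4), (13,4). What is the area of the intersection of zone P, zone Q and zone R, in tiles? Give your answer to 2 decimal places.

The intersection is the polygon with vertices (2,4), (4.667,6), (5,6), (5,2.2).
By the shoelace formula its area is 6.03.

6.03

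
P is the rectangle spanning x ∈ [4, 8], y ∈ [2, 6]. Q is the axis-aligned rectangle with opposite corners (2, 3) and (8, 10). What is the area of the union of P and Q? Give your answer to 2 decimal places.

46.00

By inclusion–exclusion:
Individual areas: |P| = 16, |Q| = 42.
|P∩Q|: x∈[4,8], y∈[3,6] → 4·3 = 12.
|P ∪ Q| = 58 − 12 = 46.00.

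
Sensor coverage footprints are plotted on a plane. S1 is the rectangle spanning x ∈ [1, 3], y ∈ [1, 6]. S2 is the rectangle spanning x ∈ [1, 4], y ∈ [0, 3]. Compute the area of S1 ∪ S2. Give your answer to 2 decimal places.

By inclusion–exclusion:
Individual areas: |S1| = 10, |S2| = 9.
|S1∩S2|: x∈[1,3], y∈[1,3] → 2·2 = 4.
|S1 ∪ S2| = 19 − 4 = 15.00.

15.00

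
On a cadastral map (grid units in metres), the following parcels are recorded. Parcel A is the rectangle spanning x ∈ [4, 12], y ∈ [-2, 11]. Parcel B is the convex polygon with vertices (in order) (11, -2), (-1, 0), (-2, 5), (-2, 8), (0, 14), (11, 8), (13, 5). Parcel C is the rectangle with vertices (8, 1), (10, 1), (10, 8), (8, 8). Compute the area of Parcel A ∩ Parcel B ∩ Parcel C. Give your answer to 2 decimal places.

14.00

The intersection is the polygon with vertices (8,1), (8,8), (10,8), (10,1).
By the shoelace formula its area is 14.00.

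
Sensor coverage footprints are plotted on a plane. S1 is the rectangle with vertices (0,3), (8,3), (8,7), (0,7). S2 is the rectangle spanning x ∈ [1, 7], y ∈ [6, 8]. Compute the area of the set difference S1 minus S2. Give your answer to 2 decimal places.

|S1∩S2|: x∈[1,7], y∈[6,7] → 6·1 = 6.
|S1| = 32.
|S1 ∖ S2| = |S1| − |S1∩S2| = 32 − 6 = 26.00.

26.00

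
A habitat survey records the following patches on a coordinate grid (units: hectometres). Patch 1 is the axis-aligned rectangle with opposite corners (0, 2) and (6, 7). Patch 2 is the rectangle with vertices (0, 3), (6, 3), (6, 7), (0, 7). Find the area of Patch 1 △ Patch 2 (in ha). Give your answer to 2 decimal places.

6.00

|Patch 1∩Patch 2|: x∈[0,6], y∈[3,7] → 6·4 = 24.
|Patch 1 △ Patch 2| = |Patch 1| + |Patch 2| − 2·|Patch 1∩Patch 2| = 30 + 24 − 48 = 6.00.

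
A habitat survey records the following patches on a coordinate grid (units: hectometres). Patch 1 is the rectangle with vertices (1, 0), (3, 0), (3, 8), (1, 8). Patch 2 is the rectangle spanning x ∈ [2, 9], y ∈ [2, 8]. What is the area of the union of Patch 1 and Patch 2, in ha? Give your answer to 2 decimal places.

52.00

By inclusion–exclusion:
Individual areas: |Patch 1| = 16, |Patch 2| = 42.
|Patch 1∩Patch 2|: x∈[2,3], y∈[2,8] → 1·6 = 6.
|Patch 1 ∪ Patch 2| = 58 − 6 = 52.00.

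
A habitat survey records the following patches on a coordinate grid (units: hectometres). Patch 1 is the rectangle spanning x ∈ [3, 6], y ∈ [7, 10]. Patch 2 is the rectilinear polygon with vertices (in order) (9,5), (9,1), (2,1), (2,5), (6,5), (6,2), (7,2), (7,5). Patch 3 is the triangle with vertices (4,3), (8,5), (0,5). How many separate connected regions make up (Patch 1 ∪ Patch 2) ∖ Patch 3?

2

(Patch 1 ∪ Patch 2) ∖ Patch 3 splits into 2 disjoint pieces (area 9, area 18.75).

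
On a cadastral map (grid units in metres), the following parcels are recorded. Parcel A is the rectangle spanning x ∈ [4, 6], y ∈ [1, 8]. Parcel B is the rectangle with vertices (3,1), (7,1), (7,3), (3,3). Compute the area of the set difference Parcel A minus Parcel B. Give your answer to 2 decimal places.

10.00

|Parcel A∩Parcel B|: x∈[4,6], y∈[1,3] → 2·2 = 4.
|Parcel A| = 14.
|Parcel A ∖ Parcel B| = |Parcel A| − |Parcel A∩Parcel B| = 14 − 4 = 10.00.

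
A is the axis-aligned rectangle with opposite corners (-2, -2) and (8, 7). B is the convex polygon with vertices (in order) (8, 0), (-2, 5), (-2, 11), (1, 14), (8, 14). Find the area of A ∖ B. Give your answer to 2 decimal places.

|A| = 90, |A∩B| = 45.
|A ∖ B| = |A| − |A∩B| = 90 − 45 = 45.00.

45.00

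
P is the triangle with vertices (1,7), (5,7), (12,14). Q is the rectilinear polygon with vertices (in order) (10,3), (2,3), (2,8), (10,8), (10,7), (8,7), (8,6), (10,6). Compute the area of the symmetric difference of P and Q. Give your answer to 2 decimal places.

45.21

|P| = 14, |Q| = 38, |P∩Q| = 3.3961.
|P △ Q| = |P| + |Q| − 2·|P∩Q| = 14 + 38 − 6.7922 = 45.21.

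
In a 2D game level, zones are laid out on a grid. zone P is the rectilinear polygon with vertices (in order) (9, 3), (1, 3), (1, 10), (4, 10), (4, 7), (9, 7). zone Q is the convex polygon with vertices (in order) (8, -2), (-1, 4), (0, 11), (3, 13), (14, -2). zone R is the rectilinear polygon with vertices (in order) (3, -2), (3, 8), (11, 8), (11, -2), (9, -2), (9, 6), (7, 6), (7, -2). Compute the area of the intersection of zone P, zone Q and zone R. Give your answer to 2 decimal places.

17.77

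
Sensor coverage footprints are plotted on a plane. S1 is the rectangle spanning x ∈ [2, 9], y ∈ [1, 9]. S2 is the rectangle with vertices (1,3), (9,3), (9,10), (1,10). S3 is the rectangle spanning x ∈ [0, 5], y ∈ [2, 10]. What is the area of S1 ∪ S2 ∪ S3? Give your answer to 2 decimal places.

79.00

By inclusion–exclusion:
Individual areas: |S1| = 56, |S2| = 56, |S3| = 40.
|S1∩S2|: x∈[2,9], y∈[3,9] → 7·6 = 42.
|S1∩S3|: x∈[2,5], y∈[2,9] → 3·7 = 21.
|S2∩S3|: x∈[1,5], y∈[3,10] → 4·7 = 28.
|S1∩S2∩S3| = 18.
|S1 ∪ S2 ∪ S3| = 152 − 91 + 18 = 79.00.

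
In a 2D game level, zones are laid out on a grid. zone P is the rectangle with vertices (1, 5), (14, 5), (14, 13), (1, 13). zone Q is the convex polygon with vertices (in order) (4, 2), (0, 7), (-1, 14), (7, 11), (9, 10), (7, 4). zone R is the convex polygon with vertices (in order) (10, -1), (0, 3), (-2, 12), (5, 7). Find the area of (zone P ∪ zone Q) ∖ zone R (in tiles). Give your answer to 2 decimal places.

95.25

|zone P ∪ zone Q| = 124.225.
|(zone P ∪ zone Q) ∩ zone R| = 28.977.
|(zone P ∪ zone Q) ∖ zone R| = 124.225 − 28.977 = 95.25.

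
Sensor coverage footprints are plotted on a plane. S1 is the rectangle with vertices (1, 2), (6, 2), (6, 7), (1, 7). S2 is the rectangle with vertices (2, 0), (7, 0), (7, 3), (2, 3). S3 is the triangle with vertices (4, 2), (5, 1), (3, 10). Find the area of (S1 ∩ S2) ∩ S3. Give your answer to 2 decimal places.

0.73

The region (S1 ∩ S2) ∩ S3 is the polygon with vertices (4,2), (3.875,3), (4.556,3), (4.778,2).
By the shoelace formula its area is 0.73.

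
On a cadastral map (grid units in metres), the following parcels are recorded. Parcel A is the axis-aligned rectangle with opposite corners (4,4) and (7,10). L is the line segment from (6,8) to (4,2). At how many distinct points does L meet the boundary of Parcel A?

1

The segment meets the boundary at (4.667,4).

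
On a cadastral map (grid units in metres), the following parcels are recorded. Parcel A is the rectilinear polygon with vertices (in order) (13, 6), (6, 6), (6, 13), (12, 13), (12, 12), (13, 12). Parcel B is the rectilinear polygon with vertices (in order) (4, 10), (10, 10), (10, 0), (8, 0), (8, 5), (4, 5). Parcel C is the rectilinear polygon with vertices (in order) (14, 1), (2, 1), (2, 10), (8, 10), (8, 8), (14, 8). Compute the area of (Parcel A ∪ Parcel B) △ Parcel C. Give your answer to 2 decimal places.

|Parcel A ∪ Parcel B| = 72.
|(Parcel A ∪ Parcel B) ∩ Parcel C| = 40.
|(Parcel A ∪ Parcel B) △ Parcel C| = 72 + 96 − 80 = 88.00.

88.00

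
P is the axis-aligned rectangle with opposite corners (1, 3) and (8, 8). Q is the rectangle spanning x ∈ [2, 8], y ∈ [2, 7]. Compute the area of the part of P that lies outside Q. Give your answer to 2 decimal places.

11.00

|P∩Q|: x∈[2,8], y∈[3,7] → 6·4 = 24.
|P| = 35.
|P ∖ Q| = |P| − |P∩Q| = 35 − 24 = 11.00.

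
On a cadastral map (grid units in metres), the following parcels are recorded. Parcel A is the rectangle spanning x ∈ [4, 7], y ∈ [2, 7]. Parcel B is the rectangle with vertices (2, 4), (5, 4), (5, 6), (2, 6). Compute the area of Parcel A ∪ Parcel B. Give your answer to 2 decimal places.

By inclusion–exclusion:
Individual areas: |Parcel A| = 15, |Parcel B| = 6.
|Parcel A∩Parcel B|: x∈[4,5], y∈[4,6] → 1·2 = 2.
|Parcel A ∪ Parcel B| = 21 − 2 = 19.00.

19.00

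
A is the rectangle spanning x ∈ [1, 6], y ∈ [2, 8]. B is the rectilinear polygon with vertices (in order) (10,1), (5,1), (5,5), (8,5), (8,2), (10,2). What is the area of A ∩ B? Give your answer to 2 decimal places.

3.00

The intersection is the polygon with vertices (6,2), (5,2), (5,5), (6,5).
By the shoelace formula its area is 3.00.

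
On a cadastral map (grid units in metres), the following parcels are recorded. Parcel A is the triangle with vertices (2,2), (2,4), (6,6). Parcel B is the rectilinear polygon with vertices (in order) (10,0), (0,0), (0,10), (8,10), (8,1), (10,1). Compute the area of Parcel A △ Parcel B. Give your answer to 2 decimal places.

78.00

|Parcel A| = 4, |Parcel B| = 82, |Parcel A∩Parcel B| = 4.
|Parcel A △ Parcel B| = |Parcel A| + |Parcel B| − 2·|Parcel A∩Parcel B| = 4 + 82 − 8 = 78.00.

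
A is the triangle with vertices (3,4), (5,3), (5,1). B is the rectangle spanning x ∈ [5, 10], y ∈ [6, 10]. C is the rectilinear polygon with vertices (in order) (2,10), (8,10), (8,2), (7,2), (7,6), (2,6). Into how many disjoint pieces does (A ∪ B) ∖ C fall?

2

(A ∪ B) ∖ C splits into 2 disjoint pieces (area 2, area 8).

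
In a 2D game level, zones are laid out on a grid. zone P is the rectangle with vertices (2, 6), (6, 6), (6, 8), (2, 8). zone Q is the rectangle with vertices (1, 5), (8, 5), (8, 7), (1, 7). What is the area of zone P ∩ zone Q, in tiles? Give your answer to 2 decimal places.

4.00

|zone P∩zone Q|: x∈[2,6], y∈[6,7] → 4·1 = 4.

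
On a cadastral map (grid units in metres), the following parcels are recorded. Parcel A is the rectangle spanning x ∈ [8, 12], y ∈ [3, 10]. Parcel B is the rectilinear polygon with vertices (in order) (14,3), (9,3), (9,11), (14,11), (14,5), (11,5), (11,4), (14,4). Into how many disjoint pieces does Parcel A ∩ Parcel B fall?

Parcel A ∩ Parcel B is a single connected region.

1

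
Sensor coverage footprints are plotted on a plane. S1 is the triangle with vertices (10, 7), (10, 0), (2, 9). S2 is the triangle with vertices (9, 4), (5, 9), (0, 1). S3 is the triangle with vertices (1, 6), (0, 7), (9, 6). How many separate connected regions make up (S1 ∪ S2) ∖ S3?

1

(S1 ∪ S2) ∖ S3 is a single connected region.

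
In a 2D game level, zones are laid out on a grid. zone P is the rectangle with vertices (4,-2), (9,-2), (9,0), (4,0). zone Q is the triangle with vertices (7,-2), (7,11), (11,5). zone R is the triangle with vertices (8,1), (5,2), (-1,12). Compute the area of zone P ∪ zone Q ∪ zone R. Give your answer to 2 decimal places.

46.41

By inclusion–exclusion:
Individual areas: |zone P| = 10, |zone Q| = 26, |zone R| = 12.
|zone P∩zone Q| = 1.1429.
|zone P∩zone R| = 0.
|zone Q∩zone R| = 0.4444.
|zone P∩zone Q∩zone R| = 0.
|zone P ∪ zone Q ∪ zone R| = 48 − 1.5873 + 0 = 46.41.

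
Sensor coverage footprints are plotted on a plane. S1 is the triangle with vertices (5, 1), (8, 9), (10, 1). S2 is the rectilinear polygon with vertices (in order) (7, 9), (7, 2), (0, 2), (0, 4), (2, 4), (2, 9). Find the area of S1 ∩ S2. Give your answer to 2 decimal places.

3.52

The intersection is the polygon with vertices (7,6.333), (7,2), (5.375,2).
By the shoelace formula its area is 3.52.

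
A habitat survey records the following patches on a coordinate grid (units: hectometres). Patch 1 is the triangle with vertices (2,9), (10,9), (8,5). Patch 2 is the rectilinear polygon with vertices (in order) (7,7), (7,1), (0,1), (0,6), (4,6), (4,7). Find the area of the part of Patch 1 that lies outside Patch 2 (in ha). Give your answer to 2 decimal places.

14.67

|Patch 1| = 16, |Patch 1∩Patch 2| = 1.3333.
|Patch 1 ∖ Patch 2| = |Patch 1| − |Patch 1∩Patch 2| = 16 − 1.3333 = 14.67.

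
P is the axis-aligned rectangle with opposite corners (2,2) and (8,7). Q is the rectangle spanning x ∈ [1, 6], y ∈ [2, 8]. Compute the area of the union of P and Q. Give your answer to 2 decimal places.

By inclusion–exclusion:
Individual areas: |P| = 30, |Q| = 30.
|P∩Q|: x∈[2,6], y∈[2,7] → 4·5 = 20.
|P ∪ Q| = 60 − 20 = 40.00.

40.00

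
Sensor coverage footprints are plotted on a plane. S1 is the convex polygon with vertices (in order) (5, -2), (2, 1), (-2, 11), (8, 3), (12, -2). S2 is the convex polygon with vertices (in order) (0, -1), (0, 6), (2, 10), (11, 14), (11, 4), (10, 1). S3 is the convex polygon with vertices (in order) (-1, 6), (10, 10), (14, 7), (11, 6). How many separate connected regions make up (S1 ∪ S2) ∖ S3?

2

(S1 ∪ S2) ∖ S3 splits into 2 disjoint pieces (area 80.0805, area 37.998).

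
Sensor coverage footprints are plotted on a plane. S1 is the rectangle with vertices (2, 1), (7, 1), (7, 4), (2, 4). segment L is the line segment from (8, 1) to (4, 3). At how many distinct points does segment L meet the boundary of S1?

The segment meets the boundary at (7,1.5).

1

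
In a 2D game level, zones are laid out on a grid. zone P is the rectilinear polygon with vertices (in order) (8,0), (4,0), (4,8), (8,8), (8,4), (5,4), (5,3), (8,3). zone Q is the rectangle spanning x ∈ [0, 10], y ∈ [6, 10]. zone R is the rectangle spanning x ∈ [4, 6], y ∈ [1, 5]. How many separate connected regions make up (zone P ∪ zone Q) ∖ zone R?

(zone P ∪ zone Q) ∖ zone R splits into 2 disjoint pieces (area 8, area 46).

2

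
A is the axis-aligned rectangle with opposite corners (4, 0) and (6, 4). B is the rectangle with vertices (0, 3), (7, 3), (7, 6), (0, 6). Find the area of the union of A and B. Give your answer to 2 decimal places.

27.00

By inclusion–exclusion:
Individual areas: |A| = 8, |B| = 21.
|A∩B|: x∈[4,6], y∈[3,4] → 2·1 = 2.
|A ∪ B| = 29 − 2 = 27.00.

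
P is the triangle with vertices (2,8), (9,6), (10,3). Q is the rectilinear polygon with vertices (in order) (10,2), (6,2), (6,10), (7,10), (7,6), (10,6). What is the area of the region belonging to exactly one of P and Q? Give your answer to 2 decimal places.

|P| = 9.5, |Q| = 20, |P∩Q| = 6.2143.
|P △ Q| = |P| + |Q| − 2·|P∩Q| = 9.5 + 20 − 12.4286 = 17.07.

17.07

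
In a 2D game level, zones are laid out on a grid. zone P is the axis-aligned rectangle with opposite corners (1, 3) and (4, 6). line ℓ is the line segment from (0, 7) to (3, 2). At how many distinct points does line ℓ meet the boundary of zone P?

2

The segment meets the boundary at (2.4,3), (1,5.333).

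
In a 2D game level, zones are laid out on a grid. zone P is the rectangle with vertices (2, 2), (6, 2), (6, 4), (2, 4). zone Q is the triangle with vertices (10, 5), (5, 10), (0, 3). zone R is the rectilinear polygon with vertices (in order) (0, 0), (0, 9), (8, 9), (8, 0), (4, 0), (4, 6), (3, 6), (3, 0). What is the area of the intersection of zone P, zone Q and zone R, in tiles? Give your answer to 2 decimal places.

0.60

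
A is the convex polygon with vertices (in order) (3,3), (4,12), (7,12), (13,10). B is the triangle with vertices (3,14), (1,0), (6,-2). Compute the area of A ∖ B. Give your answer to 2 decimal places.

38.69

|A| = 44.5, |A∩B| = 5.8067.
|A ∖ B| = |A| − |A∩B| = 44.5 − 5.8067 = 38.69.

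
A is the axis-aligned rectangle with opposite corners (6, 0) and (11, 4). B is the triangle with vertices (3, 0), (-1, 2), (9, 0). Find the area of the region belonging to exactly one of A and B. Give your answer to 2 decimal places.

24.20

|A| = 20, |B| = 6, |A∩B| = 0.9.
|A △ B| = |A| + |B| − 2·|A∩B| = 20 + 6 − 1.8 = 24.20.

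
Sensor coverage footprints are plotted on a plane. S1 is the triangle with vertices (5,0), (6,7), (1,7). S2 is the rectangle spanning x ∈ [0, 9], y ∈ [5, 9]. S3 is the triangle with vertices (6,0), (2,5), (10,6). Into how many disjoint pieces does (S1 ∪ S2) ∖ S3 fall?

(S1 ∪ S2) ∖ S3 splits into 2 disjoint pieces (area 1.6572, area 32.9375).

2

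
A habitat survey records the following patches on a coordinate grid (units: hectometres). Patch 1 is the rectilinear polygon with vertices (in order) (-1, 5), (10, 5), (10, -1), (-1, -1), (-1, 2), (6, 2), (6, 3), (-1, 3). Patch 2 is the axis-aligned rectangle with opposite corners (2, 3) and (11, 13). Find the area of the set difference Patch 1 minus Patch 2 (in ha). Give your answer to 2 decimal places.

43.00

|Patch 1| = 59, |Patch 1∩Patch 2| = 16.
|Patch 1 ∖ Patch 2| = |Patch 1| − |Patch 1∩Patch 2| = 59 − 16 = 43.00.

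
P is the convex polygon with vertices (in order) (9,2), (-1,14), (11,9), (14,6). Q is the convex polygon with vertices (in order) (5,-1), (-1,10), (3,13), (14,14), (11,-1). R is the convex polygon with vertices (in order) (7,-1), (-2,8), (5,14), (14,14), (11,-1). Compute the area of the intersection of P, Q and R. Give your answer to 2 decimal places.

54.26

The intersection is the polygon with vertices (11,9), (12.667,7.333), (12.095,4.476), (9,2), (1.5,11), (3.037,12.318).
By the shoelace formula its area is 54.26.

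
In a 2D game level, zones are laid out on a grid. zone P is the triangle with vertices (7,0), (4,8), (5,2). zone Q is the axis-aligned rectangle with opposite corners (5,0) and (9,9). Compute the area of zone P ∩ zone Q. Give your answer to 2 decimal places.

The intersection is the polygon with vertices (7,0), (5,2), (5,5.333).
By the shoelace formula its area is 3.33.

3.33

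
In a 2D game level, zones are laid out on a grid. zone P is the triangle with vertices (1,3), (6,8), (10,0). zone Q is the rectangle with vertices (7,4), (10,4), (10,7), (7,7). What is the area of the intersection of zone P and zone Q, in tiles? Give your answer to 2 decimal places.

The intersection is the polygon with vertices (8,4), (7,4), (7,6).
By the shoelace formula its area is 1.00.

1.00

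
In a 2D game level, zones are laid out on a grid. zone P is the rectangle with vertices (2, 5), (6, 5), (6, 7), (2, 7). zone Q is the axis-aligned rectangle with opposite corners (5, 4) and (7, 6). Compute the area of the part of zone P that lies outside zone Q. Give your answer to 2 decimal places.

7.00

|zone P∩zone Q|: x∈[5,6], y∈[5,6] → 1·1 = 1.
|zone P| = 8.
|zone P ∖ zone Q| = |zone P| − |zone P∩zone Q| = 8 − 1 = 7.00.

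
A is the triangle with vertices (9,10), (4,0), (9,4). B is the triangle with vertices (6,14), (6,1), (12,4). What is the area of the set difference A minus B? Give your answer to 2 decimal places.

2.54

|A| = 15, |A∩B| = 12.4636.
|A ∖ B| = |A| − |A∩B| = 15 − 12.4636 = 2.54.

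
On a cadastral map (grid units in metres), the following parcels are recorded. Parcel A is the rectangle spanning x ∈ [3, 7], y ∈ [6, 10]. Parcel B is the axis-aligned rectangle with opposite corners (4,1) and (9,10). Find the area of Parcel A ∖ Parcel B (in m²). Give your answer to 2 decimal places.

|Parcel A∩Parcel B|: x∈[4,7], y∈[6,10] → 3·4 = 12.
|Parcel A| = 16.
|Parcel A ∖ Parcel B| = |Parcel A| − |Parcel A∩Parcel B| = 16 − 12 = 4.00.

4.00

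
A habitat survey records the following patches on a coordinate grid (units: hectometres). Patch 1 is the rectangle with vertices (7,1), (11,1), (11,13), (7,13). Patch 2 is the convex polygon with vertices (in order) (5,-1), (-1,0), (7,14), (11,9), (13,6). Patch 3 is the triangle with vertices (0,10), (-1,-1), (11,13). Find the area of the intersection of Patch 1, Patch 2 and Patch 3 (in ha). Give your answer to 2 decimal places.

The intersection is the polygon with vertices (7,11.909), (8.373,12.284), (9.345,11.069), (7,8.333).
By the shoelace formula its area is 5.21.

5.21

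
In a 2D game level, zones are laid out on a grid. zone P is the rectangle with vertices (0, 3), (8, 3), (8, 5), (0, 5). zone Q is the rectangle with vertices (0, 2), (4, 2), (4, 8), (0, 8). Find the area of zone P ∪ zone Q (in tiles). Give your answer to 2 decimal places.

32.00

By inclusion–exclusion:
Individual areas: |zone P| = 16, |zone Q| = 24.
|zone P∩zone Q|: x∈[0,4], y∈[3,5] → 4·2 = 8.
|zone P ∪ zone Q| = 40 − 8 = 32.00.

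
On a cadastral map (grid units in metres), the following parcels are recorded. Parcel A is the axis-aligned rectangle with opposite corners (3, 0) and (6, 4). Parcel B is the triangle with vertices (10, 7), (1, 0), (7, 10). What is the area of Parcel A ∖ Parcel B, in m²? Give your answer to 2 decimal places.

8.30

|Parcel A| = 12, |Parcel A∩Parcel B| = 3.7.
|Parcel A ∖ Parcel B| = |Parcel A| − |Parcel A∩Parcel B| = 12 − 3.7 = 8.30.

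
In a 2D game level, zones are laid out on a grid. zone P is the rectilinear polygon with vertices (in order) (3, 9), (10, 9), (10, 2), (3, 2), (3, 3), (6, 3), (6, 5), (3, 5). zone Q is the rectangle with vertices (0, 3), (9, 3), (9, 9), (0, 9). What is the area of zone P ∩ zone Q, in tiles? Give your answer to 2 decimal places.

30.00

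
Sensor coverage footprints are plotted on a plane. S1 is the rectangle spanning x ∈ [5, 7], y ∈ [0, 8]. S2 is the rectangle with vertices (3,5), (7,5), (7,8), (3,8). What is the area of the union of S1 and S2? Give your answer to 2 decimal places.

22.00

By inclusion–exclusion:
Individual areas: |S1| = 16, |S2| = 12.
|S1∩S2|: x∈[5,7], y∈[5,8] → 2·3 = 6.
|S1 ∪ S2| = 28 − 6 = 22.00.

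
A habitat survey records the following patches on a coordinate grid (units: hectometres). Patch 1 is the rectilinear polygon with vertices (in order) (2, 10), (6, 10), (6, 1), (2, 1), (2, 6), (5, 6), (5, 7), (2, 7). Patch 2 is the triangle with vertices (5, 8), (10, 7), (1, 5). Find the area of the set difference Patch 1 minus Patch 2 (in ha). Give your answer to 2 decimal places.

|Patch 1| = 33, |Patch 1∩Patch 2| = 3.8583.
|Patch 1 ∖ Patch 2| = |Patch 1| − |Patch 1∩Patch 2| = 33 − 3.8583 = 29.14.

29.14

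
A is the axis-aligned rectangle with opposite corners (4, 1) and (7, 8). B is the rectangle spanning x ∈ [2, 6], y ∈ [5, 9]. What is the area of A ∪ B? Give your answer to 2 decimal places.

31.00

By inclusion–exclusion:
Individual areas: |A| = 21, |B| = 16.
|A∩B|: x∈[4,6], y∈[5,8] → 2·3 = 6.
|A ∪ B| = 37 − 6 = 31.00.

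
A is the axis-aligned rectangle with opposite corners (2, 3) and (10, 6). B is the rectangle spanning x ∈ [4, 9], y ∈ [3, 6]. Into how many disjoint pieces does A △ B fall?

A △ B splits into 2 disjoint pieces (area 3, area 6).

2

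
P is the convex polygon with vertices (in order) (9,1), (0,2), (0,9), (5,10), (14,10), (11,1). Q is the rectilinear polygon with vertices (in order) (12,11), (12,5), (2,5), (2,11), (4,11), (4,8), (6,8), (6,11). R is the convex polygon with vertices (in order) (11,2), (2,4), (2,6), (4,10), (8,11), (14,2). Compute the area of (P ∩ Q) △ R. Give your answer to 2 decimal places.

41.89

|P ∩ Q| = 45.2.
|(P ∩ Q) ∩ R| = 33.6556.
|(P ∩ Q) △ R| = 45.2 + 64 − 67.3111 = 41.89.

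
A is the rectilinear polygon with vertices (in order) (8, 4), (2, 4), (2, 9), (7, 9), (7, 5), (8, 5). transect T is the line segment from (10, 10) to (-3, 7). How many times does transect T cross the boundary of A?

The segment meets the boundary at (2,8.154), (5.667,9).

2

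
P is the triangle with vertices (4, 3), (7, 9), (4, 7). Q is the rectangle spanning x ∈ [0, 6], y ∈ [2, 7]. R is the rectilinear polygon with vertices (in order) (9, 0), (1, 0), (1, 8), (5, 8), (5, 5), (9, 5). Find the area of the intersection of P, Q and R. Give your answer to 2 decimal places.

3.00

The intersection is the polygon with vertices (4,7), (5,7), (5,5), (4,3).
By the shoelace formula its area is 3.00.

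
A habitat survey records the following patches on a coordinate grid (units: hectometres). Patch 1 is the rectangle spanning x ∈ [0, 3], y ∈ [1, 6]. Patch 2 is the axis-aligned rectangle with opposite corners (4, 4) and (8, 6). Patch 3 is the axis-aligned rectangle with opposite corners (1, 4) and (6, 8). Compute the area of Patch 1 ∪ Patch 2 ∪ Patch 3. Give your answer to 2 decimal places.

By inclusion–exclusion:
Individual areas: |Patch 1| = 15, |Patch 2| = 8, |Patch 3| = 20.
|Patch 1∩Patch 2| = 0 (no overlap).
|Patch 1∩Patch 3|: x∈[1,3], y∈[4,6] → 2·2 = 4.
|Patch 2∩Patch 3|: x∈[4,6], y∈[4,6] → 2·2 = 4.
|Patch 1∩Patch 2∩Patch 3| = 0.
|Patch 1 ∪ Patch 2 ∪ Patch 3| = 43 − 8 + 0 = 35.00.

35.00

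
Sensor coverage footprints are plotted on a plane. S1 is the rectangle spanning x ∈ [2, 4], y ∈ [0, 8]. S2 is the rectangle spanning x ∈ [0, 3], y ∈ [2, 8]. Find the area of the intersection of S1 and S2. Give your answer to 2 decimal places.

6.00

|S1∩S2|: x∈[2,3], y∈[2,8] → 1·6 = 6.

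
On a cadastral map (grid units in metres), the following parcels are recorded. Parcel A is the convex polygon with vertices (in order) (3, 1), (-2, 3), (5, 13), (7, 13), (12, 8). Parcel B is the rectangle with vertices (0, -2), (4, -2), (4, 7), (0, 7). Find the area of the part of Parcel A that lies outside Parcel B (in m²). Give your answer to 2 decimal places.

62.65

|Parcel A| = 84, |Parcel A∩Parcel B| = 21.354.
|Parcel A ∖ Parcel B| = |Parcel A| − |Parcel A∩Parcel B| = 84 − 21.354 = 62.65.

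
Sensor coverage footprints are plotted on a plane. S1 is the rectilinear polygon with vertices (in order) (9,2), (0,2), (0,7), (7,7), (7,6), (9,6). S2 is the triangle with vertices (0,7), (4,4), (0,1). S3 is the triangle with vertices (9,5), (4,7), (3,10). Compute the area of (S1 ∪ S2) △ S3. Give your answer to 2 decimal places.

|S1 ∪ S2| = 43.6667.
|(S1 ∪ S2) ∩ S3| = 2.3333.
|(S1 ∪ S2) △ S3| = 43.6667 + 6.5 − 4.6667 = 45.50.

45.50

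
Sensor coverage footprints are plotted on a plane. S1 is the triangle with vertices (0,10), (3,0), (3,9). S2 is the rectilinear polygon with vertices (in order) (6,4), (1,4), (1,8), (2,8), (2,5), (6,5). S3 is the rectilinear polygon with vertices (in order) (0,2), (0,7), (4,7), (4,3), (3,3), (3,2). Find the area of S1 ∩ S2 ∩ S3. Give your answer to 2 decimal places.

2.93

The intersection is the polygon with vertices (1,7), (2,7), (2,5), (3,5), (3,4), (1.8,4), (1,6.667).
By the shoelace formula its area is 2.93.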